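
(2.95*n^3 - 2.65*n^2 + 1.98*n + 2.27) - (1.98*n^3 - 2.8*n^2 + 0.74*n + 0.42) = 0.97*n^3 + 0.15*n^2 + 1.24*n + 1.85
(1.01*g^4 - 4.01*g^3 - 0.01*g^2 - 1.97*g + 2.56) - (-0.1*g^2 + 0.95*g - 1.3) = 1.01*g^4 - 4.01*g^3 + 0.09*g^2 - 2.92*g + 3.86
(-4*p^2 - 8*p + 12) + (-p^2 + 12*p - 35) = -5*p^2 + 4*p - 23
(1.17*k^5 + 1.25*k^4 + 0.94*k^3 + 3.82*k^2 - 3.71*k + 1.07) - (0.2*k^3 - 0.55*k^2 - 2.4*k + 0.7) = 1.17*k^5 + 1.25*k^4 + 0.74*k^3 + 4.37*k^2 - 1.31*k + 0.37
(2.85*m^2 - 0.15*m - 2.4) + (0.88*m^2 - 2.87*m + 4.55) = 3.73*m^2 - 3.02*m + 2.15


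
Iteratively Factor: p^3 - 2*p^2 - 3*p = (p - 3)*(p^2 + p) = p*(p - 3)*(p + 1)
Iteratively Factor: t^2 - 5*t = (t)*(t - 5)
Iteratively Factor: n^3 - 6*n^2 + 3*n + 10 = (n - 2)*(n^2 - 4*n - 5) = (n - 5)*(n - 2)*(n + 1)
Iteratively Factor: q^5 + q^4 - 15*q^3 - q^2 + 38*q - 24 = (q - 1)*(q^4 + 2*q^3 - 13*q^2 - 14*q + 24) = (q - 1)^2*(q^3 + 3*q^2 - 10*q - 24) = (q - 3)*(q - 1)^2*(q^2 + 6*q + 8) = (q - 3)*(q - 1)^2*(q + 4)*(q + 2)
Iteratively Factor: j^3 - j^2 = (j - 1)*(j^2) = j*(j - 1)*(j)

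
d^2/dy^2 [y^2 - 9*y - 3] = 2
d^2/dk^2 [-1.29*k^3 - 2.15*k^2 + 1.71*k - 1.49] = -7.74*k - 4.3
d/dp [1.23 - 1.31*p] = -1.31000000000000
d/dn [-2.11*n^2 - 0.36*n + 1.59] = -4.22*n - 0.36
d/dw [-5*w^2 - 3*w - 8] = -10*w - 3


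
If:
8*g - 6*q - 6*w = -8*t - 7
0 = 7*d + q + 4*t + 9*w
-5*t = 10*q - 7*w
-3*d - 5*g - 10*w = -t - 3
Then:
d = 59/150 - 764*w/375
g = 31/150 - 1357*w/2625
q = 127*w/2625 + 59/150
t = 3421*w/2625 - 59/75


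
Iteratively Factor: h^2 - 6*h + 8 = (h - 4)*(h - 2)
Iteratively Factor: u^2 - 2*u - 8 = (u - 4)*(u + 2)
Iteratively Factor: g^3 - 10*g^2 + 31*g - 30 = (g - 5)*(g^2 - 5*g + 6) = (g - 5)*(g - 3)*(g - 2)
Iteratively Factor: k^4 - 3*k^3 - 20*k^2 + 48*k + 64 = (k - 4)*(k^3 + k^2 - 16*k - 16) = (k - 4)^2*(k^2 + 5*k + 4) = (k - 4)^2*(k + 1)*(k + 4)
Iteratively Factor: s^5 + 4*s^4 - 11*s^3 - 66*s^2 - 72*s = (s + 3)*(s^4 + s^3 - 14*s^2 - 24*s) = (s + 2)*(s + 3)*(s^3 - s^2 - 12*s) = (s + 2)*(s + 3)^2*(s^2 - 4*s) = (s - 4)*(s + 2)*(s + 3)^2*(s)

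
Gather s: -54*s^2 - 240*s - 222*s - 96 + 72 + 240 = -54*s^2 - 462*s + 216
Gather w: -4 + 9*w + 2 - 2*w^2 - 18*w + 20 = -2*w^2 - 9*w + 18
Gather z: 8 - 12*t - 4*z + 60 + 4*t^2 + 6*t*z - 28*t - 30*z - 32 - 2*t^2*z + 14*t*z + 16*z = 4*t^2 - 40*t + z*(-2*t^2 + 20*t - 18) + 36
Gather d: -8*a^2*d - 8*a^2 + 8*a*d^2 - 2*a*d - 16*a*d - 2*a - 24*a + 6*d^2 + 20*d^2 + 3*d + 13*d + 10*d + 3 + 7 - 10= -8*a^2 - 26*a + d^2*(8*a + 26) + d*(-8*a^2 - 18*a + 26)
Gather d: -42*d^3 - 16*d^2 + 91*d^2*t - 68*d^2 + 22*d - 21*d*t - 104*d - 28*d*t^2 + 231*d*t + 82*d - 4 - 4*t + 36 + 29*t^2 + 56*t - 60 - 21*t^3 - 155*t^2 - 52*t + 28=-42*d^3 + d^2*(91*t - 84) + d*(-28*t^2 + 210*t) - 21*t^3 - 126*t^2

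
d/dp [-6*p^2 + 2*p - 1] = 2 - 12*p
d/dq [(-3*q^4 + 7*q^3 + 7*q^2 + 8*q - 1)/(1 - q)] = (9*q^4 - 26*q^3 + 14*q^2 + 14*q + 7)/(q^2 - 2*q + 1)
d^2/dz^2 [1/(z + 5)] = 2/(z + 5)^3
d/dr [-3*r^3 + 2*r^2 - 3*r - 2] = -9*r^2 + 4*r - 3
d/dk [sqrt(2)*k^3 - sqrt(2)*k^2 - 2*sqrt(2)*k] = sqrt(2)*(3*k^2 - 2*k - 2)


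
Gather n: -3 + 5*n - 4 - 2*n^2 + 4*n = -2*n^2 + 9*n - 7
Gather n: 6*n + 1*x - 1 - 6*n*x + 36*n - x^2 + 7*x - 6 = n*(42 - 6*x) - x^2 + 8*x - 7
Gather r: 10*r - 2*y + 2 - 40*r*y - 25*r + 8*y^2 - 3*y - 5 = r*(-40*y - 15) + 8*y^2 - 5*y - 3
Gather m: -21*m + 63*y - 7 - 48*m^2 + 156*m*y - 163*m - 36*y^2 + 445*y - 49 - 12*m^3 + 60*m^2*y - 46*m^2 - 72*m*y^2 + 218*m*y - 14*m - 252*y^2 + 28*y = -12*m^3 + m^2*(60*y - 94) + m*(-72*y^2 + 374*y - 198) - 288*y^2 + 536*y - 56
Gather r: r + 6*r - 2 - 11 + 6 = 7*r - 7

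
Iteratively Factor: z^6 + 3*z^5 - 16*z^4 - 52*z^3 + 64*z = (z - 4)*(z^5 + 7*z^4 + 12*z^3 - 4*z^2 - 16*z) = (z - 4)*(z - 1)*(z^4 + 8*z^3 + 20*z^2 + 16*z) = z*(z - 4)*(z - 1)*(z^3 + 8*z^2 + 20*z + 16) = z*(z - 4)*(z - 1)*(z + 2)*(z^2 + 6*z + 8) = z*(z - 4)*(z - 1)*(z + 2)*(z + 4)*(z + 2)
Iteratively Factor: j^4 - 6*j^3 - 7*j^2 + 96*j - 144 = (j + 4)*(j^3 - 10*j^2 + 33*j - 36) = (j - 3)*(j + 4)*(j^2 - 7*j + 12) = (j - 3)^2*(j + 4)*(j - 4)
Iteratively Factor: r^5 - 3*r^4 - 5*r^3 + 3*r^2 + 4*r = (r + 1)*(r^4 - 4*r^3 - r^2 + 4*r) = (r - 4)*(r + 1)*(r^3 - r) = (r - 4)*(r + 1)^2*(r^2 - r) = (r - 4)*(r - 1)*(r + 1)^2*(r)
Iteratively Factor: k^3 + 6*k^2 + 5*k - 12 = (k - 1)*(k^2 + 7*k + 12) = (k - 1)*(k + 4)*(k + 3)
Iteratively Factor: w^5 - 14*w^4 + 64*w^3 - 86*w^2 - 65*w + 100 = (w + 1)*(w^4 - 15*w^3 + 79*w^2 - 165*w + 100) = (w - 4)*(w + 1)*(w^3 - 11*w^2 + 35*w - 25) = (w - 5)*(w - 4)*(w + 1)*(w^2 - 6*w + 5) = (w - 5)*(w - 4)*(w - 1)*(w + 1)*(w - 5)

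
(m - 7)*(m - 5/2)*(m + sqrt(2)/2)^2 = m^4 - 19*m^3/2 + sqrt(2)*m^3 - 19*sqrt(2)*m^2/2 + 18*m^2 - 19*m/4 + 35*sqrt(2)*m/2 + 35/4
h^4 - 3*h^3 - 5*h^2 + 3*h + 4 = (h - 4)*(h - 1)*(h + 1)^2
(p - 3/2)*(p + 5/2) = p^2 + p - 15/4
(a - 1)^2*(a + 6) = a^3 + 4*a^2 - 11*a + 6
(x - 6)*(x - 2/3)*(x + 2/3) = x^3 - 6*x^2 - 4*x/9 + 8/3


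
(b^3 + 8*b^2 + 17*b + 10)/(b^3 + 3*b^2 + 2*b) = (b + 5)/b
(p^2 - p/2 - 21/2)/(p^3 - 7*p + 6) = (p - 7/2)/(p^2 - 3*p + 2)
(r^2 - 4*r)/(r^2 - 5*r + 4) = r/(r - 1)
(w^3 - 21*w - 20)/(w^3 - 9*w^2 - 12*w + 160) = (w + 1)/(w - 8)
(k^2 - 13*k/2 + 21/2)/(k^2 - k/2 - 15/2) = (2*k - 7)/(2*k + 5)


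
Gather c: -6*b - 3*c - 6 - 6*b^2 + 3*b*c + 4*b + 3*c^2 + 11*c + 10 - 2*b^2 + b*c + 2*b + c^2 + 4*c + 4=-8*b^2 + 4*c^2 + c*(4*b + 12) + 8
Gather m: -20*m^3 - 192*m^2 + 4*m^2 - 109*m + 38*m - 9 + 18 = -20*m^3 - 188*m^2 - 71*m + 9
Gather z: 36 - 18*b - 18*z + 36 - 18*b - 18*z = -36*b - 36*z + 72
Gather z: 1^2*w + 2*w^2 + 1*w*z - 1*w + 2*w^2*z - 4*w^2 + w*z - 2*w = -2*w^2 - 2*w + z*(2*w^2 + 2*w)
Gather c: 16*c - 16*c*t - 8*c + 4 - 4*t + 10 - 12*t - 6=c*(8 - 16*t) - 16*t + 8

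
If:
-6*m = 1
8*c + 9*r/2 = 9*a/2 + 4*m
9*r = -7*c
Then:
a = 4/27 - 9*r/7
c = -9*r/7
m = -1/6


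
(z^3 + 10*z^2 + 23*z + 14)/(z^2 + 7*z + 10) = (z^2 + 8*z + 7)/(z + 5)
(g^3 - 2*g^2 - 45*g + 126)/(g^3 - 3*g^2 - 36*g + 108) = (g + 7)/(g + 6)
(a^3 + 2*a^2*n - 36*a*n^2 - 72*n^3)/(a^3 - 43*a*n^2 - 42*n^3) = (a^2 - 4*a*n - 12*n^2)/(a^2 - 6*a*n - 7*n^2)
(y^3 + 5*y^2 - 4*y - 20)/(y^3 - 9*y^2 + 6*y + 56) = (y^2 + 3*y - 10)/(y^2 - 11*y + 28)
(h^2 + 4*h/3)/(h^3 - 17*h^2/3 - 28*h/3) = 1/(h - 7)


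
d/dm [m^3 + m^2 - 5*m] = 3*m^2 + 2*m - 5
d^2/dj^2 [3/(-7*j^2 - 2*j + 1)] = 6*(49*j^2 + 14*j - 4*(7*j + 1)^2 - 7)/(7*j^2 + 2*j - 1)^3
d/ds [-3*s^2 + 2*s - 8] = 2 - 6*s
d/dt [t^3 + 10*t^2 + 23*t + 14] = 3*t^2 + 20*t + 23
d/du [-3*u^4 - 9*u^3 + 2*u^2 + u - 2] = -12*u^3 - 27*u^2 + 4*u + 1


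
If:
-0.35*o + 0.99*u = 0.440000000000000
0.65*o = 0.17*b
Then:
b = 10.8151260504202*u - 4.80672268907563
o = 2.82857142857143*u - 1.25714285714286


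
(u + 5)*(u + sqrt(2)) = u^2 + sqrt(2)*u + 5*u + 5*sqrt(2)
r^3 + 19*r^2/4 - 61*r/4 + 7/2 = (r - 2)*(r - 1/4)*(r + 7)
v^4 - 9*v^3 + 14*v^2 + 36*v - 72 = (v - 6)*(v - 3)*(v - 2)*(v + 2)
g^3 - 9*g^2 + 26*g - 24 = (g - 4)*(g - 3)*(g - 2)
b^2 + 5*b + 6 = (b + 2)*(b + 3)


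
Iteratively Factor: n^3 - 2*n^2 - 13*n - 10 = (n + 1)*(n^2 - 3*n - 10) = (n + 1)*(n + 2)*(n - 5)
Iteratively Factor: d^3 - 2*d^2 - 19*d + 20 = (d + 4)*(d^2 - 6*d + 5) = (d - 5)*(d + 4)*(d - 1)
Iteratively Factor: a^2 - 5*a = (a - 5)*(a)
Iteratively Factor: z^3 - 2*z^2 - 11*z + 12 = (z + 3)*(z^2 - 5*z + 4) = (z - 4)*(z + 3)*(z - 1)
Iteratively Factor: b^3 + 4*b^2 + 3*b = (b + 1)*(b^2 + 3*b) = b*(b + 1)*(b + 3)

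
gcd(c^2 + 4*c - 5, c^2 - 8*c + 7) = c - 1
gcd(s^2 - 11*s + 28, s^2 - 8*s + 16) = s - 4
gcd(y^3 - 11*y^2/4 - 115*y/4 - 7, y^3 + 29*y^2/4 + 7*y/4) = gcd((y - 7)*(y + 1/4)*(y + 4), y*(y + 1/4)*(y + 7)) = y + 1/4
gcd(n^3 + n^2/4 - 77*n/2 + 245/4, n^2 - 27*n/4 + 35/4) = n^2 - 27*n/4 + 35/4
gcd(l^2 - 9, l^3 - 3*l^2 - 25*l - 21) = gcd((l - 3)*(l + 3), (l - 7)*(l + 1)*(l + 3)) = l + 3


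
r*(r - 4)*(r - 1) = r^3 - 5*r^2 + 4*r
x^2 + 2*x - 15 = (x - 3)*(x + 5)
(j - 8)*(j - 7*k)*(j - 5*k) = j^3 - 12*j^2*k - 8*j^2 + 35*j*k^2 + 96*j*k - 280*k^2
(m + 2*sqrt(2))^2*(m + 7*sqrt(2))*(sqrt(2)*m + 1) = sqrt(2)*m^4 + 23*m^3 + 75*sqrt(2)*m^2 + 176*m + 56*sqrt(2)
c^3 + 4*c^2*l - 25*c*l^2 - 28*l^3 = (c - 4*l)*(c + l)*(c + 7*l)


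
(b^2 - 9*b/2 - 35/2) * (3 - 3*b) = -3*b^3 + 33*b^2/2 + 39*b - 105/2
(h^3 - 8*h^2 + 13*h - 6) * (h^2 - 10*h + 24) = h^5 - 18*h^4 + 117*h^3 - 328*h^2 + 372*h - 144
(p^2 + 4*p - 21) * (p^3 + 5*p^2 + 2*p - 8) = p^5 + 9*p^4 + p^3 - 105*p^2 - 74*p + 168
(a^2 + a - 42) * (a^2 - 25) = a^4 + a^3 - 67*a^2 - 25*a + 1050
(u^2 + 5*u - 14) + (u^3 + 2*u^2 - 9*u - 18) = u^3 + 3*u^2 - 4*u - 32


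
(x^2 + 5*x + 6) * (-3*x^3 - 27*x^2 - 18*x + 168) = -3*x^5 - 42*x^4 - 171*x^3 - 84*x^2 + 732*x + 1008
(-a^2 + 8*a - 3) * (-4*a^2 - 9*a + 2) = 4*a^4 - 23*a^3 - 62*a^2 + 43*a - 6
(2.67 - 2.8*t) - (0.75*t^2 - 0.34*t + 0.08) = -0.75*t^2 - 2.46*t + 2.59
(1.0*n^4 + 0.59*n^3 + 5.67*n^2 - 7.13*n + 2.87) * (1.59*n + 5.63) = 1.59*n^5 + 6.5681*n^4 + 12.337*n^3 + 20.5854*n^2 - 35.5786*n + 16.1581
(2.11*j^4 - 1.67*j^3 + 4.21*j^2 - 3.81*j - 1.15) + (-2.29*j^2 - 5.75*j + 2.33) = 2.11*j^4 - 1.67*j^3 + 1.92*j^2 - 9.56*j + 1.18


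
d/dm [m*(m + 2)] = 2*m + 2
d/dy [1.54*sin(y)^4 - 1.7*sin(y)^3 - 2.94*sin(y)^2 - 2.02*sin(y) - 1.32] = (6.16*sin(y)^3 - 5.1*sin(y)^2 - 5.88*sin(y) - 2.02)*cos(y)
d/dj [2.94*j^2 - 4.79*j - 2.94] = 5.88*j - 4.79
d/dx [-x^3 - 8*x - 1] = -3*x^2 - 8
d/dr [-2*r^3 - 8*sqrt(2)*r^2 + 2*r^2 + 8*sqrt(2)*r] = -6*r^2 - 16*sqrt(2)*r + 4*r + 8*sqrt(2)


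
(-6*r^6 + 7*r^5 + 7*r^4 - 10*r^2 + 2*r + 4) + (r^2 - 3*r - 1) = -6*r^6 + 7*r^5 + 7*r^4 - 9*r^2 - r + 3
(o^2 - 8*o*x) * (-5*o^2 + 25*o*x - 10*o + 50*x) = -5*o^4 + 65*o^3*x - 10*o^3 - 200*o^2*x^2 + 130*o^2*x - 400*o*x^2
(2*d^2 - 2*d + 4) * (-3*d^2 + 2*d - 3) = -6*d^4 + 10*d^3 - 22*d^2 + 14*d - 12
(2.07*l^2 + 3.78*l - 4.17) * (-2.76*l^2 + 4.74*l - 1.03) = -5.7132*l^4 - 0.620999999999999*l^3 + 27.2943*l^2 - 23.6592*l + 4.2951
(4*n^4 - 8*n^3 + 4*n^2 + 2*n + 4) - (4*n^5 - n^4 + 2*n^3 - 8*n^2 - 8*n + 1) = -4*n^5 + 5*n^4 - 10*n^3 + 12*n^2 + 10*n + 3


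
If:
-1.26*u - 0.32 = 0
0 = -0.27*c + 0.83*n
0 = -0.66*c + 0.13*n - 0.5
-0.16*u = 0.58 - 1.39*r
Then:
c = -0.81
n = -0.26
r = 0.39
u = -0.25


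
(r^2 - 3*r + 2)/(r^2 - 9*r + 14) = (r - 1)/(r - 7)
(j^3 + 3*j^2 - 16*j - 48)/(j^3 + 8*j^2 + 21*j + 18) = (j^2 - 16)/(j^2 + 5*j + 6)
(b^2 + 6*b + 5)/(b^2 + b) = (b + 5)/b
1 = 1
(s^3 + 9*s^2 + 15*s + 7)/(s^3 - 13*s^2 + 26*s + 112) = (s^3 + 9*s^2 + 15*s + 7)/(s^3 - 13*s^2 + 26*s + 112)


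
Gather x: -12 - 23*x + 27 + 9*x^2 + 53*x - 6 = 9*x^2 + 30*x + 9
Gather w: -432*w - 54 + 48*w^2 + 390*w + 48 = 48*w^2 - 42*w - 6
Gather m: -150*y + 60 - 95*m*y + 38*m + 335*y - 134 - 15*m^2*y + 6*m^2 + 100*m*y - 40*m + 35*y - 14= m^2*(6 - 15*y) + m*(5*y - 2) + 220*y - 88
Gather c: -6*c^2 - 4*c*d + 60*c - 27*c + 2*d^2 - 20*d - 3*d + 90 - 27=-6*c^2 + c*(33 - 4*d) + 2*d^2 - 23*d + 63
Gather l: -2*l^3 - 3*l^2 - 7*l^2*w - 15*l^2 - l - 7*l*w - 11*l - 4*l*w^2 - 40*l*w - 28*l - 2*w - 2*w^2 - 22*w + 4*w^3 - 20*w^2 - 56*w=-2*l^3 + l^2*(-7*w - 18) + l*(-4*w^2 - 47*w - 40) + 4*w^3 - 22*w^2 - 80*w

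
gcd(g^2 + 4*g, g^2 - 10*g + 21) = 1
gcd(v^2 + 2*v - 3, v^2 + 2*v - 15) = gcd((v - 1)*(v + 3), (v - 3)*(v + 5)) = 1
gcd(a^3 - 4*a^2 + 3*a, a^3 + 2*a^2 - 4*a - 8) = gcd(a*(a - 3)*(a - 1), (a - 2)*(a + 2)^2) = 1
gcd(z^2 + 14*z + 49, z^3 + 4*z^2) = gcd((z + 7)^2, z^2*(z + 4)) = 1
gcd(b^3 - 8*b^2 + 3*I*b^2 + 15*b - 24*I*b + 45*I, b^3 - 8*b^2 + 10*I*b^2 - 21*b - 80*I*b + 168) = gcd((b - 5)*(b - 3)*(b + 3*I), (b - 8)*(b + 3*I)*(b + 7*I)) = b + 3*I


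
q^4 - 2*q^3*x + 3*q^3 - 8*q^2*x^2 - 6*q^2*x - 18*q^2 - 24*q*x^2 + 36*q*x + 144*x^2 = (q - 3)*(q + 6)*(q - 4*x)*(q + 2*x)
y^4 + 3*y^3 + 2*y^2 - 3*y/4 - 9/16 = (y - 1/2)*(y + 1/2)*(y + 3/2)^2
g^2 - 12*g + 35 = (g - 7)*(g - 5)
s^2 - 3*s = s*(s - 3)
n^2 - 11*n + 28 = (n - 7)*(n - 4)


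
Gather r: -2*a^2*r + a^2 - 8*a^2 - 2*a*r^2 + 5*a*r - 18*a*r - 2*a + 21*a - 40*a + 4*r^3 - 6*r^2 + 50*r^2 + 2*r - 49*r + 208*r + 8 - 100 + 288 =-7*a^2 - 21*a + 4*r^3 + r^2*(44 - 2*a) + r*(-2*a^2 - 13*a + 161) + 196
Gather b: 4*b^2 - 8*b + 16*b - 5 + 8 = 4*b^2 + 8*b + 3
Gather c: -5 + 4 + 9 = 8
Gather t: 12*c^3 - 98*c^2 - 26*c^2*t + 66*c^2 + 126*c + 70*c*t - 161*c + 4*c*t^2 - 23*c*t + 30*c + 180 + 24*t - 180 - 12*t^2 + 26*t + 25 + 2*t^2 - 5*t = 12*c^3 - 32*c^2 - 5*c + t^2*(4*c - 10) + t*(-26*c^2 + 47*c + 45) + 25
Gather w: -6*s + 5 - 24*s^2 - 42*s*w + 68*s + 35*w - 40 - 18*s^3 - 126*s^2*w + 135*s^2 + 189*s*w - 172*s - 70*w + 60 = -18*s^3 + 111*s^2 - 110*s + w*(-126*s^2 + 147*s - 35) + 25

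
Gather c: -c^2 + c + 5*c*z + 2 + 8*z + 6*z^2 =-c^2 + c*(5*z + 1) + 6*z^2 + 8*z + 2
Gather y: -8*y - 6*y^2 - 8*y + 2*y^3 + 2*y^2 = 2*y^3 - 4*y^2 - 16*y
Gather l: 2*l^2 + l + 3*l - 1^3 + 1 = 2*l^2 + 4*l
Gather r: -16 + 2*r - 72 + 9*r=11*r - 88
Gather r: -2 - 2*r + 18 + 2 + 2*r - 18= 0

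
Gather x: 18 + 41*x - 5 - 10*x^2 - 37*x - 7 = -10*x^2 + 4*x + 6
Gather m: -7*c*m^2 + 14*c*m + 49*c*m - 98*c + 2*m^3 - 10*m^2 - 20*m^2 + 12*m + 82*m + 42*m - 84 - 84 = -98*c + 2*m^3 + m^2*(-7*c - 30) + m*(63*c + 136) - 168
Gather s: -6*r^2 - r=-6*r^2 - r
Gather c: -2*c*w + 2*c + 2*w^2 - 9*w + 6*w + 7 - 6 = c*(2 - 2*w) + 2*w^2 - 3*w + 1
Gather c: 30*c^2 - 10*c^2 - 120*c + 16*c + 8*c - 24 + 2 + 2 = 20*c^2 - 96*c - 20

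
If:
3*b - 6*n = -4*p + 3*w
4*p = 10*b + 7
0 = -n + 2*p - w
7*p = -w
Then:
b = -203/278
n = -189/278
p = -21/278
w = 147/278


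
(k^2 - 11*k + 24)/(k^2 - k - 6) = (k - 8)/(k + 2)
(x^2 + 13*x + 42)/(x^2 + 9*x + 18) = (x + 7)/(x + 3)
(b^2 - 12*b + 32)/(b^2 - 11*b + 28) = (b - 8)/(b - 7)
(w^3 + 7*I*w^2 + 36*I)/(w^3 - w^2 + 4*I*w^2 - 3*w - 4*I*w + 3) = (w^2 + 4*I*w + 12)/(w^2 + w*(-1 + I) - I)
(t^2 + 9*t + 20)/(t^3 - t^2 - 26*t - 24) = (t + 5)/(t^2 - 5*t - 6)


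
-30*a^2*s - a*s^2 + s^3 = s*(-6*a + s)*(5*a + s)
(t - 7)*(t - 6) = t^2 - 13*t + 42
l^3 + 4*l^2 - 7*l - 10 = (l - 2)*(l + 1)*(l + 5)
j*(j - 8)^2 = j^3 - 16*j^2 + 64*j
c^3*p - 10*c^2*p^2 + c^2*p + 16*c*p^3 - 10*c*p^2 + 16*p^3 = (c - 8*p)*(c - 2*p)*(c*p + p)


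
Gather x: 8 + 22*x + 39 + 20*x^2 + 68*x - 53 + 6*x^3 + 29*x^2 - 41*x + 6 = 6*x^3 + 49*x^2 + 49*x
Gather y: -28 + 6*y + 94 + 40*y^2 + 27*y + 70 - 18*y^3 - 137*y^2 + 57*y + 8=-18*y^3 - 97*y^2 + 90*y + 144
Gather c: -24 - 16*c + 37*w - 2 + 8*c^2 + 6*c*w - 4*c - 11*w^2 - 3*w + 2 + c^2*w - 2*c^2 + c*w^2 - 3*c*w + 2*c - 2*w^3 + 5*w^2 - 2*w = c^2*(w + 6) + c*(w^2 + 3*w - 18) - 2*w^3 - 6*w^2 + 32*w - 24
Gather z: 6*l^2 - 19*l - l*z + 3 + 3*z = 6*l^2 - 19*l + z*(3 - l) + 3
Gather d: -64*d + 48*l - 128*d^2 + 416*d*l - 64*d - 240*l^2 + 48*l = -128*d^2 + d*(416*l - 128) - 240*l^2 + 96*l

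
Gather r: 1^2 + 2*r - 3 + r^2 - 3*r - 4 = r^2 - r - 6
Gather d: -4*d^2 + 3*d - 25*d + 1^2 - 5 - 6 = -4*d^2 - 22*d - 10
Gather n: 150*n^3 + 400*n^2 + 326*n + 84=150*n^3 + 400*n^2 + 326*n + 84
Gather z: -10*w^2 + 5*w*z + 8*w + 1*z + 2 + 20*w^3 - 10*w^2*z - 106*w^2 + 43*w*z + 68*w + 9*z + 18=20*w^3 - 116*w^2 + 76*w + z*(-10*w^2 + 48*w + 10) + 20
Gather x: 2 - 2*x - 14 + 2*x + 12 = 0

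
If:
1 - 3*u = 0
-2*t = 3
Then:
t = -3/2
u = 1/3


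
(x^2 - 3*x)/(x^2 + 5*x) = (x - 3)/(x + 5)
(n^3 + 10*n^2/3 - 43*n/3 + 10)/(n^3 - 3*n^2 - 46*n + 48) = (n - 5/3)/(n - 8)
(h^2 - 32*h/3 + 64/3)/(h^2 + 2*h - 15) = (3*h^2 - 32*h + 64)/(3*(h^2 + 2*h - 15))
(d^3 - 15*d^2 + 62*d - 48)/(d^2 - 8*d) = d - 7 + 6/d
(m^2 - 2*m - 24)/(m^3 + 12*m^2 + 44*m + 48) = (m - 6)/(m^2 + 8*m + 12)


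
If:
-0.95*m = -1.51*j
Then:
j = 0.629139072847682*m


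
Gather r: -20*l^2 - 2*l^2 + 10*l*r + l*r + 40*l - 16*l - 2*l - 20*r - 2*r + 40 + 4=-22*l^2 + 22*l + r*(11*l - 22) + 44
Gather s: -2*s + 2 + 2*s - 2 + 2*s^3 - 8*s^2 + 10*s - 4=2*s^3 - 8*s^2 + 10*s - 4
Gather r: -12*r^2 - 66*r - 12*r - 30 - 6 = -12*r^2 - 78*r - 36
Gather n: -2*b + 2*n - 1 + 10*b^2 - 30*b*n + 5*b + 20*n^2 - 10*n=10*b^2 + 3*b + 20*n^2 + n*(-30*b - 8) - 1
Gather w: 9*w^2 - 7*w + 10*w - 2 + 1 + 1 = 9*w^2 + 3*w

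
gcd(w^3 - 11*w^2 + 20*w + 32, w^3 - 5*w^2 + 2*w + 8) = w^2 - 3*w - 4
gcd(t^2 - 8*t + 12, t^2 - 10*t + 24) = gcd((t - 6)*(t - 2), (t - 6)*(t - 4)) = t - 6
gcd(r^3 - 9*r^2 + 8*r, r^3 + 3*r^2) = r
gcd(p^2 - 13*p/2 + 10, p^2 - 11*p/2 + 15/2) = p - 5/2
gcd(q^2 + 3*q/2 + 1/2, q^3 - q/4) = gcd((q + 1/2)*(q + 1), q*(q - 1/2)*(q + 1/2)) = q + 1/2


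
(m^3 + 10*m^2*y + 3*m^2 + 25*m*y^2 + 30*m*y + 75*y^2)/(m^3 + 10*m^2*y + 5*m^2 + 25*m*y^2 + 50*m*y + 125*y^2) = (m + 3)/(m + 5)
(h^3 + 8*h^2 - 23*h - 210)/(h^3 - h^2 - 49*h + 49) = (h^2 + h - 30)/(h^2 - 8*h + 7)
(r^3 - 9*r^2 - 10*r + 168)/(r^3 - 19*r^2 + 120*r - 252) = (r + 4)/(r - 6)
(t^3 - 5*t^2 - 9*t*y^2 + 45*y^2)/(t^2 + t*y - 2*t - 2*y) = (t^3 - 5*t^2 - 9*t*y^2 + 45*y^2)/(t^2 + t*y - 2*t - 2*y)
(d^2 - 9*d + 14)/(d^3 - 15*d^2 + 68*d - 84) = 1/(d - 6)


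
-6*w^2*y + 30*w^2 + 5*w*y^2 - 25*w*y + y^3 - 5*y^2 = (-w + y)*(6*w + y)*(y - 5)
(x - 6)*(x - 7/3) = x^2 - 25*x/3 + 14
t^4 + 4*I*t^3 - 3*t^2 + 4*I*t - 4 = (t - I)*(t + I)*(t + 2*I)^2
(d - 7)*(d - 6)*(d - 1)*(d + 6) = d^4 - 8*d^3 - 29*d^2 + 288*d - 252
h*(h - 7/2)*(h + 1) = h^3 - 5*h^2/2 - 7*h/2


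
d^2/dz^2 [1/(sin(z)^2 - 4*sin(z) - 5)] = 2*(-2*sin(z)^3 + 8*sin(z)^2 - 23*sin(z) + 21)/((sin(z) - 5)^3*(sin(z) + 1)^2)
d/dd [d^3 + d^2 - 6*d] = 3*d^2 + 2*d - 6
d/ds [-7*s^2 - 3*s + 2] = -14*s - 3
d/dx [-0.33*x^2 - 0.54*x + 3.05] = -0.66*x - 0.54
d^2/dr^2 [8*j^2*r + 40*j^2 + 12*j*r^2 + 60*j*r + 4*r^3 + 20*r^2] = 24*j + 24*r + 40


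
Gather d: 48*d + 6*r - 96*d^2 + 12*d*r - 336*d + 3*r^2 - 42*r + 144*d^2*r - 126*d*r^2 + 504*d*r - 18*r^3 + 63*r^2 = d^2*(144*r - 96) + d*(-126*r^2 + 516*r - 288) - 18*r^3 + 66*r^2 - 36*r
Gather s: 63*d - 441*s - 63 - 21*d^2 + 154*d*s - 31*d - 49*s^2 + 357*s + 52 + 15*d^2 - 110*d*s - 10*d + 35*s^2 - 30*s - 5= -6*d^2 + 22*d - 14*s^2 + s*(44*d - 114) - 16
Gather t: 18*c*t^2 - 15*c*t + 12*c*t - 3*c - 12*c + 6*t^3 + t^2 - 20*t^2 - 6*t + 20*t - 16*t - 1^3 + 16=-15*c + 6*t^3 + t^2*(18*c - 19) + t*(-3*c - 2) + 15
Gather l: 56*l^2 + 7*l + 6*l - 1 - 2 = 56*l^2 + 13*l - 3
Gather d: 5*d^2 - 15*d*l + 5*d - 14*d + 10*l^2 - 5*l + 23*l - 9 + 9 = 5*d^2 + d*(-15*l - 9) + 10*l^2 + 18*l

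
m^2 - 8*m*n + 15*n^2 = (m - 5*n)*(m - 3*n)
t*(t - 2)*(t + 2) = t^3 - 4*t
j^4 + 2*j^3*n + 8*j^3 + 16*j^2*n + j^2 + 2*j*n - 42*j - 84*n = (j - 2)*(j + 3)*(j + 7)*(j + 2*n)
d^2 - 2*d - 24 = (d - 6)*(d + 4)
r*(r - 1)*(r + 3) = r^3 + 2*r^2 - 3*r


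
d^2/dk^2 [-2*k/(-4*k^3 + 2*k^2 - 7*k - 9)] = 4*(k*(12*k^2 - 4*k + 7)^2 + (-12*k^2 - 2*k*(6*k - 1) + 4*k - 7)*(4*k^3 - 2*k^2 + 7*k + 9))/(4*k^3 - 2*k^2 + 7*k + 9)^3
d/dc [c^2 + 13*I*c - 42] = 2*c + 13*I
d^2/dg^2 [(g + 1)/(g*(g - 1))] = 2*(g^3 + 3*g^2 - 3*g + 1)/(g^3*(g^3 - 3*g^2 + 3*g - 1))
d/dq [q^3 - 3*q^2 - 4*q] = 3*q^2 - 6*q - 4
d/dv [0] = 0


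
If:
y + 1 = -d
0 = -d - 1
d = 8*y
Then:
No Solution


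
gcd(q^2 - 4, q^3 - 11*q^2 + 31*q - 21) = 1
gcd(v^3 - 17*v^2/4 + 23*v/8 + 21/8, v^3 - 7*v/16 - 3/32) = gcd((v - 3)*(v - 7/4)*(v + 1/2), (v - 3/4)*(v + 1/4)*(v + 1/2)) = v + 1/2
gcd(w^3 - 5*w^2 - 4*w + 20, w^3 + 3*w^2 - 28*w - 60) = w^2 - 3*w - 10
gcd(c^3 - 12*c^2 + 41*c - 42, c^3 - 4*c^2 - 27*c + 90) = c - 3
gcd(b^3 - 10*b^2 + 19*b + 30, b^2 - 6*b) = b - 6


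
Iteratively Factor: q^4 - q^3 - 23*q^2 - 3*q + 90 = (q - 2)*(q^3 + q^2 - 21*q - 45) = (q - 2)*(q + 3)*(q^2 - 2*q - 15) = (q - 2)*(q + 3)^2*(q - 5)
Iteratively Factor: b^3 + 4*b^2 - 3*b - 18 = (b - 2)*(b^2 + 6*b + 9) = (b - 2)*(b + 3)*(b + 3)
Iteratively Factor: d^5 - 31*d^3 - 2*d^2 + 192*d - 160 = (d - 5)*(d^4 + 5*d^3 - 6*d^2 - 32*d + 32) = (d - 5)*(d + 4)*(d^3 + d^2 - 10*d + 8) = (d - 5)*(d + 4)^2*(d^2 - 3*d + 2) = (d - 5)*(d - 2)*(d + 4)^2*(d - 1)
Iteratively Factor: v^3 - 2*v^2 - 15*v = (v + 3)*(v^2 - 5*v) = (v - 5)*(v + 3)*(v)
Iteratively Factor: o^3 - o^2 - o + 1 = (o + 1)*(o^2 - 2*o + 1) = (o - 1)*(o + 1)*(o - 1)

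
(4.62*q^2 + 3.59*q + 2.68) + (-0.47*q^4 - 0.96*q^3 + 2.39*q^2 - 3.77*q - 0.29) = -0.47*q^4 - 0.96*q^3 + 7.01*q^2 - 0.18*q + 2.39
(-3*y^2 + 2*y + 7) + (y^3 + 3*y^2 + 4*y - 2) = y^3 + 6*y + 5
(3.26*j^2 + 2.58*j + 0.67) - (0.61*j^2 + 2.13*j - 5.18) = 2.65*j^2 + 0.45*j + 5.85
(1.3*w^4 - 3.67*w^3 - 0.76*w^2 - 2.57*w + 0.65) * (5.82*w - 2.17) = 7.566*w^5 - 24.1804*w^4 + 3.5407*w^3 - 13.3082*w^2 + 9.3599*w - 1.4105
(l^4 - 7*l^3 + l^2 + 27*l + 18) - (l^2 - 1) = l^4 - 7*l^3 + 27*l + 19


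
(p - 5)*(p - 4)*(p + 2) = p^3 - 7*p^2 + 2*p + 40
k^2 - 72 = (k - 6*sqrt(2))*(k + 6*sqrt(2))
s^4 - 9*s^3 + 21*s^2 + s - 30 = (s - 5)*(s - 3)*(s - 2)*(s + 1)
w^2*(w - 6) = w^3 - 6*w^2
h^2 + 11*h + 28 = (h + 4)*(h + 7)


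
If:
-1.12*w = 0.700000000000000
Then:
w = -0.62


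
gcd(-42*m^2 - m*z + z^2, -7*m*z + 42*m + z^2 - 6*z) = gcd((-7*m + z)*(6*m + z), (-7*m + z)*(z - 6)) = -7*m + z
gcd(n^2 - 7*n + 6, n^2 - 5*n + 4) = n - 1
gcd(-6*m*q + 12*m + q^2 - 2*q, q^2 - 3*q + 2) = q - 2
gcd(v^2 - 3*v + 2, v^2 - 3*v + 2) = v^2 - 3*v + 2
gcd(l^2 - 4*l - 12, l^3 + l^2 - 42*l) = l - 6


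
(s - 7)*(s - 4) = s^2 - 11*s + 28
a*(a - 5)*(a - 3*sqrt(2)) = a^3 - 5*a^2 - 3*sqrt(2)*a^2 + 15*sqrt(2)*a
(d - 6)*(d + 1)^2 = d^3 - 4*d^2 - 11*d - 6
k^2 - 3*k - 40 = (k - 8)*(k + 5)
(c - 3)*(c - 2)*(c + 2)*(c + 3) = c^4 - 13*c^2 + 36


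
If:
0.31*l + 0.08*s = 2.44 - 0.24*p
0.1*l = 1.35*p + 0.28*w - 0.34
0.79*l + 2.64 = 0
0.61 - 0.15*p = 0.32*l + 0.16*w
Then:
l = -3.34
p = -2.70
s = 51.54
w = 13.02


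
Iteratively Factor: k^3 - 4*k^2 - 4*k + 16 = (k - 2)*(k^2 - 2*k - 8) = (k - 4)*(k - 2)*(k + 2)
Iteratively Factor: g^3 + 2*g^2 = (g)*(g^2 + 2*g) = g*(g + 2)*(g)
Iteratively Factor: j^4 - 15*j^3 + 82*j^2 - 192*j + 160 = (j - 2)*(j^3 - 13*j^2 + 56*j - 80) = (j - 4)*(j - 2)*(j^2 - 9*j + 20) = (j - 4)^2*(j - 2)*(j - 5)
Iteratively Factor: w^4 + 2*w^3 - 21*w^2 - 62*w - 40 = (w - 5)*(w^3 + 7*w^2 + 14*w + 8) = (w - 5)*(w + 4)*(w^2 + 3*w + 2) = (w - 5)*(w + 1)*(w + 4)*(w + 2)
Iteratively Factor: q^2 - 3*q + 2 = (q - 1)*(q - 2)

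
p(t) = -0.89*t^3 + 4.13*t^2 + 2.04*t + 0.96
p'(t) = -2.67*t^2 + 8.26*t + 2.04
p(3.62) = 20.25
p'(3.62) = -3.05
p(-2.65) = 41.12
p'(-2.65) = -38.60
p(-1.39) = 8.49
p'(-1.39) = -14.60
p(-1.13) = 5.21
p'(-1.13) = -10.70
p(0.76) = 4.51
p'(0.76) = 6.78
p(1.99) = 14.36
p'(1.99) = 7.90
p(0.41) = 2.43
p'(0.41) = 4.98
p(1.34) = 8.97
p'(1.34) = 8.31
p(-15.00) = 3903.36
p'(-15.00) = -722.61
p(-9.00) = 965.94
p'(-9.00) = -288.57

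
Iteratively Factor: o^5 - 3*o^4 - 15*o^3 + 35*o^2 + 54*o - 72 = (o - 4)*(o^4 + o^3 - 11*o^2 - 9*o + 18) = (o - 4)*(o - 1)*(o^3 + 2*o^2 - 9*o - 18) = (o - 4)*(o - 1)*(o + 2)*(o^2 - 9) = (o - 4)*(o - 1)*(o + 2)*(o + 3)*(o - 3)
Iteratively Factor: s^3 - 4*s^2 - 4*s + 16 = (s - 2)*(s^2 - 2*s - 8) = (s - 4)*(s - 2)*(s + 2)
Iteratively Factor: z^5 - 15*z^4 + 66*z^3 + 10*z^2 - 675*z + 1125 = (z + 3)*(z^4 - 18*z^3 + 120*z^2 - 350*z + 375) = (z - 5)*(z + 3)*(z^3 - 13*z^2 + 55*z - 75) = (z - 5)*(z - 3)*(z + 3)*(z^2 - 10*z + 25) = (z - 5)^2*(z - 3)*(z + 3)*(z - 5)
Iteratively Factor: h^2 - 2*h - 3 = (h - 3)*(h + 1)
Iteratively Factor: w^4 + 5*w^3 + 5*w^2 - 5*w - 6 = (w + 1)*(w^3 + 4*w^2 + w - 6) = (w - 1)*(w + 1)*(w^2 + 5*w + 6) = (w - 1)*(w + 1)*(w + 3)*(w + 2)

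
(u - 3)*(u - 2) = u^2 - 5*u + 6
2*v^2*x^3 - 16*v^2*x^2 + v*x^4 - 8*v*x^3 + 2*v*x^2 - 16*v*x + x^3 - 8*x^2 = x*(2*v + x)*(x - 8)*(v*x + 1)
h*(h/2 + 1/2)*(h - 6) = h^3/2 - 5*h^2/2 - 3*h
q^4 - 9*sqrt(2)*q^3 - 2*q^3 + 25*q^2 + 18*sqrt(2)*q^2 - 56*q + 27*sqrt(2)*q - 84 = (q - 3)*(q + 1)*(q - 7*sqrt(2))*(q - 2*sqrt(2))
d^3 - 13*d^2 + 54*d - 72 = (d - 6)*(d - 4)*(d - 3)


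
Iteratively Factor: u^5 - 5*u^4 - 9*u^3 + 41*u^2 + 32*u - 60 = (u + 2)*(u^4 - 7*u^3 + 5*u^2 + 31*u - 30) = (u + 2)^2*(u^3 - 9*u^2 + 23*u - 15) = (u - 5)*(u + 2)^2*(u^2 - 4*u + 3) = (u - 5)*(u - 3)*(u + 2)^2*(u - 1)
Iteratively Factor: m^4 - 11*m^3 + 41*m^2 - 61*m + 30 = (m - 3)*(m^3 - 8*m^2 + 17*m - 10) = (m - 3)*(m - 1)*(m^2 - 7*m + 10) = (m - 5)*(m - 3)*(m - 1)*(m - 2)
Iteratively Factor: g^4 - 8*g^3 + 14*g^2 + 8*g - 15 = (g - 3)*(g^3 - 5*g^2 - g + 5) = (g - 3)*(g + 1)*(g^2 - 6*g + 5) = (g - 3)*(g - 1)*(g + 1)*(g - 5)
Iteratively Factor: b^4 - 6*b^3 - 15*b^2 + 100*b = (b - 5)*(b^3 - b^2 - 20*b) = b*(b - 5)*(b^2 - b - 20) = b*(b - 5)^2*(b + 4)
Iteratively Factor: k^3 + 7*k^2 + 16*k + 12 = (k + 3)*(k^2 + 4*k + 4) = (k + 2)*(k + 3)*(k + 2)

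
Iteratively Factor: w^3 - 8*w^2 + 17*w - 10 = (w - 5)*(w^2 - 3*w + 2) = (w - 5)*(w - 2)*(w - 1)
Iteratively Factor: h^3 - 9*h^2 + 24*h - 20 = (h - 5)*(h^2 - 4*h + 4) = (h - 5)*(h - 2)*(h - 2)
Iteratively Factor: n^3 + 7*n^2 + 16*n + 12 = (n + 2)*(n^2 + 5*n + 6) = (n + 2)^2*(n + 3)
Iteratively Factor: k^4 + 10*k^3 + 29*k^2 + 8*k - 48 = (k - 1)*(k^3 + 11*k^2 + 40*k + 48) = (k - 1)*(k + 4)*(k^2 + 7*k + 12) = (k - 1)*(k + 3)*(k + 4)*(k + 4)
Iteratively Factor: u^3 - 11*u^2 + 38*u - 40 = (u - 5)*(u^2 - 6*u + 8) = (u - 5)*(u - 2)*(u - 4)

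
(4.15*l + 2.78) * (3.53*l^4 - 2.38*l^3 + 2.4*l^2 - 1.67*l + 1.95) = 14.6495*l^5 - 0.0636000000000028*l^4 + 3.3436*l^3 - 0.258500000000001*l^2 + 3.4499*l + 5.421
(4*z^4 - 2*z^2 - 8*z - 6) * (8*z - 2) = 32*z^5 - 8*z^4 - 16*z^3 - 60*z^2 - 32*z + 12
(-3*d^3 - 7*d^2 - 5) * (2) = -6*d^3 - 14*d^2 - 10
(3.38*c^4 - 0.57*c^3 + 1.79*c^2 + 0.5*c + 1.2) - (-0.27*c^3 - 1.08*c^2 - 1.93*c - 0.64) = 3.38*c^4 - 0.3*c^3 + 2.87*c^2 + 2.43*c + 1.84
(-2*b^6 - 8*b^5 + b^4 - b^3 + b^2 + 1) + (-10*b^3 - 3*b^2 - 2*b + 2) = -2*b^6 - 8*b^5 + b^4 - 11*b^3 - 2*b^2 - 2*b + 3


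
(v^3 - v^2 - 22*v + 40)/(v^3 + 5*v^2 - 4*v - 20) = (v - 4)/(v + 2)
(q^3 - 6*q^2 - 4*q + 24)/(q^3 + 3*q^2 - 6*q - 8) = (q^2 - 4*q - 12)/(q^2 + 5*q + 4)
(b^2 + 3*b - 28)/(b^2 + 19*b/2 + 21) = 2*(b^2 + 3*b - 28)/(2*b^2 + 19*b + 42)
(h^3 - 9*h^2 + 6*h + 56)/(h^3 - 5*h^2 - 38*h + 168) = (h + 2)/(h + 6)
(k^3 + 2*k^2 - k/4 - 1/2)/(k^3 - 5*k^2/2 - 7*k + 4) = (k + 1/2)/(k - 4)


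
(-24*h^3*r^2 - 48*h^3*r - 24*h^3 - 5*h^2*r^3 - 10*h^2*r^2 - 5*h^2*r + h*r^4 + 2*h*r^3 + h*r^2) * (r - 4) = -24*h^3*r^3 + 48*h^3*r^2 + 168*h^3*r + 96*h^3 - 5*h^2*r^4 + 10*h^2*r^3 + 35*h^2*r^2 + 20*h^2*r + h*r^5 - 2*h*r^4 - 7*h*r^3 - 4*h*r^2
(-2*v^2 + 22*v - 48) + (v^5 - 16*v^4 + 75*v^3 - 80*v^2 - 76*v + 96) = v^5 - 16*v^4 + 75*v^3 - 82*v^2 - 54*v + 48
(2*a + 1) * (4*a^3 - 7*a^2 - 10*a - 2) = 8*a^4 - 10*a^3 - 27*a^2 - 14*a - 2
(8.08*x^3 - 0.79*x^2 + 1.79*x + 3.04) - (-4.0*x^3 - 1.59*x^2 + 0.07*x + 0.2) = 12.08*x^3 + 0.8*x^2 + 1.72*x + 2.84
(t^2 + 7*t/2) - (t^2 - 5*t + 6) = 17*t/2 - 6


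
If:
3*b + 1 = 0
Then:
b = -1/3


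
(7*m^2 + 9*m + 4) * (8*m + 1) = 56*m^3 + 79*m^2 + 41*m + 4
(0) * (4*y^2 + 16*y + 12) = 0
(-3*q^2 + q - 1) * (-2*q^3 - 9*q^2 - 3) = 6*q^5 + 25*q^4 - 7*q^3 + 18*q^2 - 3*q + 3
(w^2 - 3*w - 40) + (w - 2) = w^2 - 2*w - 42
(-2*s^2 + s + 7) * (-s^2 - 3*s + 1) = 2*s^4 + 5*s^3 - 12*s^2 - 20*s + 7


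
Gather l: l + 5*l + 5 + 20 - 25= 6*l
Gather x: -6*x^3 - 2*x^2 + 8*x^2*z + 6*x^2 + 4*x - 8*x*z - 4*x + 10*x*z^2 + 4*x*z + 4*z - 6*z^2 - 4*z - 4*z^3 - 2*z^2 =-6*x^3 + x^2*(8*z + 4) + x*(10*z^2 - 4*z) - 4*z^3 - 8*z^2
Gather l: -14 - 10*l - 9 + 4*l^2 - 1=4*l^2 - 10*l - 24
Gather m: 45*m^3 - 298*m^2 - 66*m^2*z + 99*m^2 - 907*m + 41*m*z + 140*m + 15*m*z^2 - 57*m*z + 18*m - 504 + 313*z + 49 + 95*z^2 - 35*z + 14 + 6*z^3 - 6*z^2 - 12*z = 45*m^3 + m^2*(-66*z - 199) + m*(15*z^2 - 16*z - 749) + 6*z^3 + 89*z^2 + 266*z - 441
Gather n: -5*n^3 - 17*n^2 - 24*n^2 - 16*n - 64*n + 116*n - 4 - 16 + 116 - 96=-5*n^3 - 41*n^2 + 36*n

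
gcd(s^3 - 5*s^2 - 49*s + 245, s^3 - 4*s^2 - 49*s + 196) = s^2 - 49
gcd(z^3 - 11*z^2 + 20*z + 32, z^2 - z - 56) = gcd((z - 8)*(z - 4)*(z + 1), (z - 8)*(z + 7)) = z - 8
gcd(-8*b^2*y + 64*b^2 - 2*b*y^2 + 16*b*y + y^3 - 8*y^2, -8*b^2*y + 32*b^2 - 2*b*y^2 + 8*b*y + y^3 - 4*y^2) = -8*b^2 - 2*b*y + y^2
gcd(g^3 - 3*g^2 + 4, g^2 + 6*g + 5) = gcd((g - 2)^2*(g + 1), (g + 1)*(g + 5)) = g + 1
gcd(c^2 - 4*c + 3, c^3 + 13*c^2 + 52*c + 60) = 1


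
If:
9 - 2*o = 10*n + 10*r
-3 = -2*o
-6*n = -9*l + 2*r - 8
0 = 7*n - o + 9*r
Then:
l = 1/9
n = 39/20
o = 3/2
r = -27/20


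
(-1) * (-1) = 1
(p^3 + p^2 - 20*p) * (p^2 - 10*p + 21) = p^5 - 9*p^4 - 9*p^3 + 221*p^2 - 420*p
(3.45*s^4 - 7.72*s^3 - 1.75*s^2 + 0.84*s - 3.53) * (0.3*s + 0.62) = 1.035*s^5 - 0.177*s^4 - 5.3114*s^3 - 0.833*s^2 - 0.5382*s - 2.1886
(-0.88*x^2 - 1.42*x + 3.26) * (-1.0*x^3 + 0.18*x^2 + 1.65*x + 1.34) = 0.88*x^5 + 1.2616*x^4 - 4.9676*x^3 - 2.9354*x^2 + 3.4762*x + 4.3684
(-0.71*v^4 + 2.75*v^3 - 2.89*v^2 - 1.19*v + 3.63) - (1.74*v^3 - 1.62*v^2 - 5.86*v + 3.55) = -0.71*v^4 + 1.01*v^3 - 1.27*v^2 + 4.67*v + 0.0800000000000001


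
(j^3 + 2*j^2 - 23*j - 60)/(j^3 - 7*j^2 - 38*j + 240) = (j^2 + 7*j + 12)/(j^2 - 2*j - 48)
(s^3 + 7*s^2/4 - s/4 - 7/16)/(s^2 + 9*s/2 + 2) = (8*s^2 + 10*s - 7)/(8*(s + 4))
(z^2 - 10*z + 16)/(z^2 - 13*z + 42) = (z^2 - 10*z + 16)/(z^2 - 13*z + 42)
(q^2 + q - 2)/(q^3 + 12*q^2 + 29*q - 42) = (q + 2)/(q^2 + 13*q + 42)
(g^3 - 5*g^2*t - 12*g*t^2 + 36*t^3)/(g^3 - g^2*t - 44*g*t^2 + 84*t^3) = (g + 3*t)/(g + 7*t)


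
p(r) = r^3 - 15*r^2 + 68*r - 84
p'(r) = 3*r^2 - 30*r + 68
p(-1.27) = -196.60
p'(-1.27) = 110.94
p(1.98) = -0.40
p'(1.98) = 20.36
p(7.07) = 0.38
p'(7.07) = 5.85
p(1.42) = -14.82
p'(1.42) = 31.45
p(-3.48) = -544.44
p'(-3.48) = 208.73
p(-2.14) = -308.01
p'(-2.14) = 145.94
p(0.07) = -79.31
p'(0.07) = 65.91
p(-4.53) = -792.81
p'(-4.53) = 265.46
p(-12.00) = -4788.00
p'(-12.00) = 860.00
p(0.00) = -84.00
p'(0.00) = 68.00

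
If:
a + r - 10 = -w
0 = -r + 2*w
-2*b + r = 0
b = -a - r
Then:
No Solution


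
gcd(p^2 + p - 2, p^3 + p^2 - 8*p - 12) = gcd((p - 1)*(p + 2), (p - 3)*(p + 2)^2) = p + 2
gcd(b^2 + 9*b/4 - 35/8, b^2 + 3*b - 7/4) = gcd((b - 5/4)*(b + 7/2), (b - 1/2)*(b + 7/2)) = b + 7/2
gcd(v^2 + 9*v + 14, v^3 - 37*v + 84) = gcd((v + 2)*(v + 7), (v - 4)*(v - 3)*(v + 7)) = v + 7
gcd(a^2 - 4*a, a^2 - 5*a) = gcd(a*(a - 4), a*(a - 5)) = a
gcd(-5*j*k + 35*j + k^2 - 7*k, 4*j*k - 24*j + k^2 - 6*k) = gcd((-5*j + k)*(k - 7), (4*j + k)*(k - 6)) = 1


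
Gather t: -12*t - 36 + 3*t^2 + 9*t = 3*t^2 - 3*t - 36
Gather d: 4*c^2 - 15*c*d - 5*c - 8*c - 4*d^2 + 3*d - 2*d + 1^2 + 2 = 4*c^2 - 13*c - 4*d^2 + d*(1 - 15*c) + 3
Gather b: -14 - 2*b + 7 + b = -b - 7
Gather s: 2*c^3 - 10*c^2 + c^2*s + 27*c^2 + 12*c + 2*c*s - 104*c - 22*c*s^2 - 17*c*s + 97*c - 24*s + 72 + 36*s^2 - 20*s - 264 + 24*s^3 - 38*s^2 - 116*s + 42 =2*c^3 + 17*c^2 + 5*c + 24*s^3 + s^2*(-22*c - 2) + s*(c^2 - 15*c - 160) - 150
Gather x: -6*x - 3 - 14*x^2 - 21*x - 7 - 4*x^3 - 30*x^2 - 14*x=-4*x^3 - 44*x^2 - 41*x - 10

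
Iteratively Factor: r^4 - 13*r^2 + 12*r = (r)*(r^3 - 13*r + 12) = r*(r + 4)*(r^2 - 4*r + 3) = r*(r - 1)*(r + 4)*(r - 3)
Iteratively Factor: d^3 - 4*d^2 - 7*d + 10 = (d - 1)*(d^2 - 3*d - 10) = (d - 1)*(d + 2)*(d - 5)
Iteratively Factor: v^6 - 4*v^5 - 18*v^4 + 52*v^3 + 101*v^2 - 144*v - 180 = (v + 1)*(v^5 - 5*v^4 - 13*v^3 + 65*v^2 + 36*v - 180) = (v + 1)*(v + 3)*(v^4 - 8*v^3 + 11*v^2 + 32*v - 60) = (v + 1)*(v + 2)*(v + 3)*(v^3 - 10*v^2 + 31*v - 30) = (v - 2)*(v + 1)*(v + 2)*(v + 3)*(v^2 - 8*v + 15) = (v - 5)*(v - 2)*(v + 1)*(v + 2)*(v + 3)*(v - 3)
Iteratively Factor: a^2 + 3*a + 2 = (a + 2)*(a + 1)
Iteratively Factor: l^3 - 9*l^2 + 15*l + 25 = (l - 5)*(l^2 - 4*l - 5) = (l - 5)*(l + 1)*(l - 5)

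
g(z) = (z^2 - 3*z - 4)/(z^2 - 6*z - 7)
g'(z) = (6 - 2*z)*(z^2 - 3*z - 4)/(z^2 - 6*z - 7)^2 + (2*z - 3)/(z^2 - 6*z - 7) = -3/(z^2 - 14*z + 49)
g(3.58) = 0.12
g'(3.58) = -0.26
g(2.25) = 0.37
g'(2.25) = -0.13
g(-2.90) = 0.70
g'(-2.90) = -0.03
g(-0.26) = 0.59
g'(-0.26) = -0.06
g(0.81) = 0.52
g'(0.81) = -0.08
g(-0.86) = 0.62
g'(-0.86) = -0.05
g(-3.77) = 0.72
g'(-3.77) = -0.03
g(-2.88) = 0.70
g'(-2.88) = -0.03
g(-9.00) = 0.81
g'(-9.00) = -0.01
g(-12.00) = 0.84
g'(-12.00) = -0.00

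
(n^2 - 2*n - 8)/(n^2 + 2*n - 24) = (n + 2)/(n + 6)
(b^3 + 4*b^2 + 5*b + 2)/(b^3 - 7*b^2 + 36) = (b^2 + 2*b + 1)/(b^2 - 9*b + 18)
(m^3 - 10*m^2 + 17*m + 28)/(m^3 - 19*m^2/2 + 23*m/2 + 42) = 2*(m + 1)/(2*m + 3)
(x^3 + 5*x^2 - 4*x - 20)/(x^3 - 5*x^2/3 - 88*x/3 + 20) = 3*(x^2 - 4)/(3*x^2 - 20*x + 12)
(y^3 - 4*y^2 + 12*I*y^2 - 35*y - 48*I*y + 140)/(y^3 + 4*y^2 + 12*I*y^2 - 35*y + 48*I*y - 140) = (y - 4)/(y + 4)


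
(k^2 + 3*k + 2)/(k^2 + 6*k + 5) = (k + 2)/(k + 5)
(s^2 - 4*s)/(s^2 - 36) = s*(s - 4)/(s^2 - 36)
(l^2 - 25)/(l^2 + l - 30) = (l + 5)/(l + 6)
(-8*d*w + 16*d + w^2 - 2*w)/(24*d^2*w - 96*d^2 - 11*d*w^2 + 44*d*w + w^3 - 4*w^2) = (w - 2)/(-3*d*w + 12*d + w^2 - 4*w)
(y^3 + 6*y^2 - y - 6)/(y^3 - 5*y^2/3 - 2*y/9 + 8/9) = 9*(y^2 + 7*y + 6)/(9*y^2 - 6*y - 8)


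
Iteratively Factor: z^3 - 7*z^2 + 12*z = (z)*(z^2 - 7*z + 12) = z*(z - 3)*(z - 4)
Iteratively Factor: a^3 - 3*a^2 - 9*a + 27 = (a - 3)*(a^2 - 9) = (a - 3)^2*(a + 3)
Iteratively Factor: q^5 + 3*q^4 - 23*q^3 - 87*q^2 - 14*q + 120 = (q + 2)*(q^4 + q^3 - 25*q^2 - 37*q + 60) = (q + 2)*(q + 4)*(q^3 - 3*q^2 - 13*q + 15) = (q - 5)*(q + 2)*(q + 4)*(q^2 + 2*q - 3) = (q - 5)*(q - 1)*(q + 2)*(q + 4)*(q + 3)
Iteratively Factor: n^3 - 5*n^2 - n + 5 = (n - 5)*(n^2 - 1) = (n - 5)*(n - 1)*(n + 1)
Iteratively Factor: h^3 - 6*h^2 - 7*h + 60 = (h + 3)*(h^2 - 9*h + 20) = (h - 4)*(h + 3)*(h - 5)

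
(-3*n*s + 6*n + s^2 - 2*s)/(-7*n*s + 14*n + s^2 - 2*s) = (-3*n + s)/(-7*n + s)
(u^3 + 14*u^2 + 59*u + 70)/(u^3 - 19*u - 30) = (u^2 + 12*u + 35)/(u^2 - 2*u - 15)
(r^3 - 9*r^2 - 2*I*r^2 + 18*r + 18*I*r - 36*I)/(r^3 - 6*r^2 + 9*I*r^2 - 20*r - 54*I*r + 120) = (r^2 - r*(3 + 2*I) + 6*I)/(r^2 + 9*I*r - 20)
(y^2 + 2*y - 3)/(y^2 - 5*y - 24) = (y - 1)/(y - 8)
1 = 1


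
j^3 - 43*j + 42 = (j - 6)*(j - 1)*(j + 7)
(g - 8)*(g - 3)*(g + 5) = g^3 - 6*g^2 - 31*g + 120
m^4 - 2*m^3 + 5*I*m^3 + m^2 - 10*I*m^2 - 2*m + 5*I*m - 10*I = (m - 2)*(m - I)*(m + I)*(m + 5*I)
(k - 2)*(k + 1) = k^2 - k - 2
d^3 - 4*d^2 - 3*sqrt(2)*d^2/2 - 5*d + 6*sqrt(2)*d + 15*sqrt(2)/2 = (d - 5)*(d + 1)*(d - 3*sqrt(2)/2)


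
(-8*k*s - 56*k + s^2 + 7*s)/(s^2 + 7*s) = (-8*k + s)/s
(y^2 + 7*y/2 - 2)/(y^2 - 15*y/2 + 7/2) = (y + 4)/(y - 7)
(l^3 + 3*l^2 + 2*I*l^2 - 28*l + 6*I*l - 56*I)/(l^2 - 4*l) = l + 7 + 2*I + 14*I/l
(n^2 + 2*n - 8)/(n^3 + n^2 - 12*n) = (n - 2)/(n*(n - 3))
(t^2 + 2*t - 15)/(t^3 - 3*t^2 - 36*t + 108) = (t + 5)/(t^2 - 36)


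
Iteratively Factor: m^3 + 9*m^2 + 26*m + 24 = (m + 4)*(m^2 + 5*m + 6) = (m + 2)*(m + 4)*(m + 3)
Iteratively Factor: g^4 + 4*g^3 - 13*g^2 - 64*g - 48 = (g + 3)*(g^3 + g^2 - 16*g - 16) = (g + 1)*(g + 3)*(g^2 - 16) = (g + 1)*(g + 3)*(g + 4)*(g - 4)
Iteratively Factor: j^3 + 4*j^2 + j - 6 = (j + 3)*(j^2 + j - 2) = (j - 1)*(j + 3)*(j + 2)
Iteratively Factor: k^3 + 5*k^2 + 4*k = (k + 1)*(k^2 + 4*k) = (k + 1)*(k + 4)*(k)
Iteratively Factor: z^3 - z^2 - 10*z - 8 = (z + 1)*(z^2 - 2*z - 8) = (z + 1)*(z + 2)*(z - 4)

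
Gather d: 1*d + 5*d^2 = 5*d^2 + d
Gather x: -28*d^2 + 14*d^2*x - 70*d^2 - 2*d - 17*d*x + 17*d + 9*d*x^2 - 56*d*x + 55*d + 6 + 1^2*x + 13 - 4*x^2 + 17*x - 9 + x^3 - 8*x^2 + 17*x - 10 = -98*d^2 + 70*d + x^3 + x^2*(9*d - 12) + x*(14*d^2 - 73*d + 35)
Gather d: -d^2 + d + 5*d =-d^2 + 6*d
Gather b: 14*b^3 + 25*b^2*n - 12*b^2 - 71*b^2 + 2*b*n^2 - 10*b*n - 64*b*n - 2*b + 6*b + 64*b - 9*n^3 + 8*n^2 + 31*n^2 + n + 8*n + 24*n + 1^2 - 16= 14*b^3 + b^2*(25*n - 83) + b*(2*n^2 - 74*n + 68) - 9*n^3 + 39*n^2 + 33*n - 15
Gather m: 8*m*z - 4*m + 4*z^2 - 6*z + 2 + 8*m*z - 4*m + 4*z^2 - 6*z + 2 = m*(16*z - 8) + 8*z^2 - 12*z + 4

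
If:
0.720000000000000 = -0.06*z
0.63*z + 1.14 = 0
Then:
No Solution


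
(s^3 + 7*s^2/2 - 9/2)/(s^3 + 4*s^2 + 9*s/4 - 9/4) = 2*(s - 1)/(2*s - 1)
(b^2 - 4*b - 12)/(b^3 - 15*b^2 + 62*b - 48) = (b + 2)/(b^2 - 9*b + 8)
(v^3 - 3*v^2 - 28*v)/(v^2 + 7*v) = (v^2 - 3*v - 28)/(v + 7)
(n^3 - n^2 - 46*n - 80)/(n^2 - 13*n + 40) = (n^2 + 7*n + 10)/(n - 5)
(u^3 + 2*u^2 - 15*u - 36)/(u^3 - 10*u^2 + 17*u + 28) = (u^2 + 6*u + 9)/(u^2 - 6*u - 7)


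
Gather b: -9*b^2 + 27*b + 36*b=-9*b^2 + 63*b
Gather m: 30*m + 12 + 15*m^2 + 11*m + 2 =15*m^2 + 41*m + 14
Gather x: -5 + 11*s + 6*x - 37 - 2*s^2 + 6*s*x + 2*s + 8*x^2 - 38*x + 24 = -2*s^2 + 13*s + 8*x^2 + x*(6*s - 32) - 18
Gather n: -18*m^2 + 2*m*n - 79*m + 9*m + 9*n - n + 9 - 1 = -18*m^2 - 70*m + n*(2*m + 8) + 8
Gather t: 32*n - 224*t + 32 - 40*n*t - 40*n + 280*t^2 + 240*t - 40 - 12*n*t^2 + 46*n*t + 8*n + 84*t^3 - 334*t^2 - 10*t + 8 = 84*t^3 + t^2*(-12*n - 54) + t*(6*n + 6)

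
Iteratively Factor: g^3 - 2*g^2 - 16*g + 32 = (g - 2)*(g^2 - 16) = (g - 2)*(g + 4)*(g - 4)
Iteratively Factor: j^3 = (j)*(j^2) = j^2*(j)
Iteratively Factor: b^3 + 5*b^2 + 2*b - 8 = (b + 4)*(b^2 + b - 2) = (b + 2)*(b + 4)*(b - 1)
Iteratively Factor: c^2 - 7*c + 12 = (c - 3)*(c - 4)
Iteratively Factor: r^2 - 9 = (r + 3)*(r - 3)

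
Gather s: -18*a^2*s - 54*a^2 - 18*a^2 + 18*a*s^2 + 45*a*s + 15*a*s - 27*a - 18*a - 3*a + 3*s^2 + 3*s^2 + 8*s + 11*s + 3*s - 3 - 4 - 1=-72*a^2 - 48*a + s^2*(18*a + 6) + s*(-18*a^2 + 60*a + 22) - 8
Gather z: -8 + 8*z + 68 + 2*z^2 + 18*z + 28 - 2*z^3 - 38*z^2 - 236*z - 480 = -2*z^3 - 36*z^2 - 210*z - 392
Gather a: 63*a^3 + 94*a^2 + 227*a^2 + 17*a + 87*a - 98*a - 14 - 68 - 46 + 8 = 63*a^3 + 321*a^2 + 6*a - 120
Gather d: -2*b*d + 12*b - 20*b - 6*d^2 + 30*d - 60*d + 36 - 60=-8*b - 6*d^2 + d*(-2*b - 30) - 24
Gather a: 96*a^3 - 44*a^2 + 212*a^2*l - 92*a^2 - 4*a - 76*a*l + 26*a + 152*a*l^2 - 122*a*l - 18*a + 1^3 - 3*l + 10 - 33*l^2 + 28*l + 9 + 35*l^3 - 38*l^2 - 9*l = 96*a^3 + a^2*(212*l - 136) + a*(152*l^2 - 198*l + 4) + 35*l^3 - 71*l^2 + 16*l + 20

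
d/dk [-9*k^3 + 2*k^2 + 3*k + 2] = -27*k^2 + 4*k + 3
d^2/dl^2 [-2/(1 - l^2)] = 4*(3*l^2 + 1)/(l^2 - 1)^3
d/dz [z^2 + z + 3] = 2*z + 1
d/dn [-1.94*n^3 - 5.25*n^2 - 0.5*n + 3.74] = -5.82*n^2 - 10.5*n - 0.5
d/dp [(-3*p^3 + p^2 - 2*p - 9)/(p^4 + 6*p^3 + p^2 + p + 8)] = (3*p^6 - 2*p^5 - 3*p^4 + 54*p^3 + 93*p^2 + 34*p - 7)/(p^8 + 12*p^7 + 38*p^6 + 14*p^5 + 29*p^4 + 98*p^3 + 17*p^2 + 16*p + 64)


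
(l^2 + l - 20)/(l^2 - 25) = (l - 4)/(l - 5)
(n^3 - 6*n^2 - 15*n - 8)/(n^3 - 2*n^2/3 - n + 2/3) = 3*(n^2 - 7*n - 8)/(3*n^2 - 5*n + 2)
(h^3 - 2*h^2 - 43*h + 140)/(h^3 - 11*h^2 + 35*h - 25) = (h^2 + 3*h - 28)/(h^2 - 6*h + 5)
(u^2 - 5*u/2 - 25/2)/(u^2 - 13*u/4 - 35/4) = 2*(2*u + 5)/(4*u + 7)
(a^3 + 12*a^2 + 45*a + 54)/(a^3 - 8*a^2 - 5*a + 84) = (a^2 + 9*a + 18)/(a^2 - 11*a + 28)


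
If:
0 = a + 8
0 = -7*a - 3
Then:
No Solution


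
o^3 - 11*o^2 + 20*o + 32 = (o - 8)*(o - 4)*(o + 1)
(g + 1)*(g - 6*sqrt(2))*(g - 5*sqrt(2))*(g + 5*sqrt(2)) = g^4 - 6*sqrt(2)*g^3 + g^3 - 50*g^2 - 6*sqrt(2)*g^2 - 50*g + 300*sqrt(2)*g + 300*sqrt(2)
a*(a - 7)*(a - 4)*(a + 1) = a^4 - 10*a^3 + 17*a^2 + 28*a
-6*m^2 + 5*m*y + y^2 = (-m + y)*(6*m + y)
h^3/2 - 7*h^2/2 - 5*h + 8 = (h/2 + 1)*(h - 8)*(h - 1)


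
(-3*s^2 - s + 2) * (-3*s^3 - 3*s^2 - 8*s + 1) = 9*s^5 + 12*s^4 + 21*s^3 - s^2 - 17*s + 2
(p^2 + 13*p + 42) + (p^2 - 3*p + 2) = 2*p^2 + 10*p + 44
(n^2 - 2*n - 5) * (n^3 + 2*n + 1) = n^5 - 2*n^4 - 3*n^3 - 3*n^2 - 12*n - 5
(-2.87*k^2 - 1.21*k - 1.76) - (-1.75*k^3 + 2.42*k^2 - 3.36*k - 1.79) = 1.75*k^3 - 5.29*k^2 + 2.15*k + 0.03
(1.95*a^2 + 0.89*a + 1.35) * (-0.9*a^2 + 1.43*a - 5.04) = -1.755*a^4 + 1.9875*a^3 - 9.7703*a^2 - 2.5551*a - 6.804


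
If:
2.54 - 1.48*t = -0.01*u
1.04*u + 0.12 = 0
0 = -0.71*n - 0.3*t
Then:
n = -0.72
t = 1.72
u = -0.12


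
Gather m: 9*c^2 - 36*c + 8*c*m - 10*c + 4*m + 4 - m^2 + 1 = 9*c^2 - 46*c - m^2 + m*(8*c + 4) + 5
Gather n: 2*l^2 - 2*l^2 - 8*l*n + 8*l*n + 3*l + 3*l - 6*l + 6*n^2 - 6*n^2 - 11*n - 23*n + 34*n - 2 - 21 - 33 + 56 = 0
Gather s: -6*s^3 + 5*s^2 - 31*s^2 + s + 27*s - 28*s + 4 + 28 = -6*s^3 - 26*s^2 + 32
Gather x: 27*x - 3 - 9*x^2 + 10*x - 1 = -9*x^2 + 37*x - 4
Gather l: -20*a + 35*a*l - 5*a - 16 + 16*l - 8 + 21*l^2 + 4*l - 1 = -25*a + 21*l^2 + l*(35*a + 20) - 25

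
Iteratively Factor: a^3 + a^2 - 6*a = (a - 2)*(a^2 + 3*a) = (a - 2)*(a + 3)*(a)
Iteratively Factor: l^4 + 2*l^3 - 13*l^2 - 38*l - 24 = (l + 1)*(l^3 + l^2 - 14*l - 24) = (l + 1)*(l + 2)*(l^2 - l - 12) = (l - 4)*(l + 1)*(l + 2)*(l + 3)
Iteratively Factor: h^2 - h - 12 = (h - 4)*(h + 3)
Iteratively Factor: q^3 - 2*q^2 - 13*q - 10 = (q + 2)*(q^2 - 4*q - 5) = (q + 1)*(q + 2)*(q - 5)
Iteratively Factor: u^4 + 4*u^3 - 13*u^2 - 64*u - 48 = (u - 4)*(u^3 + 8*u^2 + 19*u + 12) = (u - 4)*(u + 4)*(u^2 + 4*u + 3) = (u - 4)*(u + 3)*(u + 4)*(u + 1)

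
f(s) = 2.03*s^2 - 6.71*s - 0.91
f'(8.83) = 29.14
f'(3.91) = 9.16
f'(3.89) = 9.08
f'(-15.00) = -67.61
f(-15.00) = 556.49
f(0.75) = -4.80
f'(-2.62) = -17.35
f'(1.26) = -1.59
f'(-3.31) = -20.15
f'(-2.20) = -15.64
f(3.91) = 3.89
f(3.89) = 3.71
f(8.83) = 98.12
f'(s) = 4.06*s - 6.71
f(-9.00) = 223.91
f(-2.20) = 23.68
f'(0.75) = -3.66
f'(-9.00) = -43.25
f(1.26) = -6.14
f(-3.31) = 43.54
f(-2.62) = 30.60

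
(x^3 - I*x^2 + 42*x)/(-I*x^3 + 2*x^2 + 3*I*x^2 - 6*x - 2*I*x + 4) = x*(I*x^2 + x + 42*I)/(x^3 + x^2*(-3 + 2*I) + 2*x*(1 - 3*I) + 4*I)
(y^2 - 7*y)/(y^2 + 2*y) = (y - 7)/(y + 2)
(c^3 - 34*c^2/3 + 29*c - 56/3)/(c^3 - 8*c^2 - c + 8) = (c - 7/3)/(c + 1)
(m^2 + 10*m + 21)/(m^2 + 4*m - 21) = (m + 3)/(m - 3)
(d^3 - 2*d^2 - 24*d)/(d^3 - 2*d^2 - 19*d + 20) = d*(d - 6)/(d^2 - 6*d + 5)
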